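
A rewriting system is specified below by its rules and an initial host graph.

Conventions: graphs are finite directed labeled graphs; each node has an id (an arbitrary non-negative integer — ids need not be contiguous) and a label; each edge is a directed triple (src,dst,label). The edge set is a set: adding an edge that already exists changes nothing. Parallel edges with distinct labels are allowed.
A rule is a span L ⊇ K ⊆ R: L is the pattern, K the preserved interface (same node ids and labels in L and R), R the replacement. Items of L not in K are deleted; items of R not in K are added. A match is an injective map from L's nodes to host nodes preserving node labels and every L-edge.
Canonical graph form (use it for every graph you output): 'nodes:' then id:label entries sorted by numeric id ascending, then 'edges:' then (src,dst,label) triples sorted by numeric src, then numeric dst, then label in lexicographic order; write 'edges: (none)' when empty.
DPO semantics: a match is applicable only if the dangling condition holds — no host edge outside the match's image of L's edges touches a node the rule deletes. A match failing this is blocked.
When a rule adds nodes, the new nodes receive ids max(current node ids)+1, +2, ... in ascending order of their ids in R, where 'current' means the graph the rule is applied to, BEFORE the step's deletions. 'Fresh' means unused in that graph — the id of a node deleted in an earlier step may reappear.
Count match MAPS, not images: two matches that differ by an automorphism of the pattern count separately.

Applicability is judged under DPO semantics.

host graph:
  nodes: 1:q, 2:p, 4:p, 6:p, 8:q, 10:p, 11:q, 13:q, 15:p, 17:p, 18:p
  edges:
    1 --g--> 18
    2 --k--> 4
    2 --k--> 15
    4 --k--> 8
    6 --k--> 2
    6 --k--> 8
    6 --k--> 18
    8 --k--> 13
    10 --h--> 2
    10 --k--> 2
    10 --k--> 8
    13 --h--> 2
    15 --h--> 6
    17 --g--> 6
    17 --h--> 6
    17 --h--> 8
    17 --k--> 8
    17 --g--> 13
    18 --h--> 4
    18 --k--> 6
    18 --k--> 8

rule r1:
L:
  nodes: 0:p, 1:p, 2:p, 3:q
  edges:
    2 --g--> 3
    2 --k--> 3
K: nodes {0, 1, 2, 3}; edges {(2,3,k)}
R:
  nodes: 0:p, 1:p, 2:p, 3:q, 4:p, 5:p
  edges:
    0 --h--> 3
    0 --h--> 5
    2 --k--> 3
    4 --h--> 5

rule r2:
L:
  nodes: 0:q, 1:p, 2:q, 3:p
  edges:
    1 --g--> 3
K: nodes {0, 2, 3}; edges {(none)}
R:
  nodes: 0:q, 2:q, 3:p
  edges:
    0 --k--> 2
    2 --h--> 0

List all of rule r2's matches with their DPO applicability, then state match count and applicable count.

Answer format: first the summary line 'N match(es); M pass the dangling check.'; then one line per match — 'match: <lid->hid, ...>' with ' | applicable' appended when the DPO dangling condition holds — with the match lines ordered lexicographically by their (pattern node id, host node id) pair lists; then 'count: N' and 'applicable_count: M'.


12 match(es); 0 pass the dangling check.
match: 0->1, 1->17, 2->8, 3->6
match: 0->1, 1->17, 2->11, 3->6
match: 0->1, 1->17, 2->13, 3->6
match: 0->8, 1->17, 2->1, 3->6
match: 0->8, 1->17, 2->11, 3->6
match: 0->8, 1->17, 2->13, 3->6
match: 0->11, 1->17, 2->1, 3->6
match: 0->11, 1->17, 2->8, 3->6
match: 0->11, 1->17, 2->13, 3->6
match: 0->13, 1->17, 2->1, 3->6
match: 0->13, 1->17, 2->8, 3->6
match: 0->13, 1->17, 2->11, 3->6
count: 12
applicable_count: 0


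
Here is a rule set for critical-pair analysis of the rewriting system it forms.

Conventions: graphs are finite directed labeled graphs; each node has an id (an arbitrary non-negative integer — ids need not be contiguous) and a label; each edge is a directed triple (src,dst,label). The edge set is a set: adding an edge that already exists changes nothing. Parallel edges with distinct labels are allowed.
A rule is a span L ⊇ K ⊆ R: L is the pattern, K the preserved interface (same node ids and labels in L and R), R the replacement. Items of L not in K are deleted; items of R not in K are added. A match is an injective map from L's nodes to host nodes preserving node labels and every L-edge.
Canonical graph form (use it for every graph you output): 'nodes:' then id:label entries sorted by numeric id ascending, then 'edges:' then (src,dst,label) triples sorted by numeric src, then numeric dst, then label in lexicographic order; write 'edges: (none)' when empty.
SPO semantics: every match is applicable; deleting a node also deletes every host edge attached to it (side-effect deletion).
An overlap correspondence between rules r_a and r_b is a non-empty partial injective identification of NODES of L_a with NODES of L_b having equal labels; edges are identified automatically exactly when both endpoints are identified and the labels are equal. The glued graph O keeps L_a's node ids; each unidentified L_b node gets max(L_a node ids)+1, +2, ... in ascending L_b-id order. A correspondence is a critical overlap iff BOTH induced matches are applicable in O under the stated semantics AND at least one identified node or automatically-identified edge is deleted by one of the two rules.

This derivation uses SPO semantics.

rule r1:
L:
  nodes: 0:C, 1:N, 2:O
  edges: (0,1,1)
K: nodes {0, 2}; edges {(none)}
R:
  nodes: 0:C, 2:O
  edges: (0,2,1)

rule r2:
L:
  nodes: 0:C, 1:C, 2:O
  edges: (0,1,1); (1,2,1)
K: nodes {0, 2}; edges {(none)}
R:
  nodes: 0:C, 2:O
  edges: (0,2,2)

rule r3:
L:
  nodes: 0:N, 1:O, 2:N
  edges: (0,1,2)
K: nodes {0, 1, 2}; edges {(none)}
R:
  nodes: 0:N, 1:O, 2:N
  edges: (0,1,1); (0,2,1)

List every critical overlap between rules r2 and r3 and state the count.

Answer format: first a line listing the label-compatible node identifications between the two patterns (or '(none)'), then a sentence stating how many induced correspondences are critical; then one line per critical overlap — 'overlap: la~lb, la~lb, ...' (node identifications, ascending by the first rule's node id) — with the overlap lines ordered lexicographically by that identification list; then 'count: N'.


label-compatible node identifications between L(r2) and L(r3): 2~1
0 of the induced correspondences are critical overlaps of r2 and r3.
count: 0


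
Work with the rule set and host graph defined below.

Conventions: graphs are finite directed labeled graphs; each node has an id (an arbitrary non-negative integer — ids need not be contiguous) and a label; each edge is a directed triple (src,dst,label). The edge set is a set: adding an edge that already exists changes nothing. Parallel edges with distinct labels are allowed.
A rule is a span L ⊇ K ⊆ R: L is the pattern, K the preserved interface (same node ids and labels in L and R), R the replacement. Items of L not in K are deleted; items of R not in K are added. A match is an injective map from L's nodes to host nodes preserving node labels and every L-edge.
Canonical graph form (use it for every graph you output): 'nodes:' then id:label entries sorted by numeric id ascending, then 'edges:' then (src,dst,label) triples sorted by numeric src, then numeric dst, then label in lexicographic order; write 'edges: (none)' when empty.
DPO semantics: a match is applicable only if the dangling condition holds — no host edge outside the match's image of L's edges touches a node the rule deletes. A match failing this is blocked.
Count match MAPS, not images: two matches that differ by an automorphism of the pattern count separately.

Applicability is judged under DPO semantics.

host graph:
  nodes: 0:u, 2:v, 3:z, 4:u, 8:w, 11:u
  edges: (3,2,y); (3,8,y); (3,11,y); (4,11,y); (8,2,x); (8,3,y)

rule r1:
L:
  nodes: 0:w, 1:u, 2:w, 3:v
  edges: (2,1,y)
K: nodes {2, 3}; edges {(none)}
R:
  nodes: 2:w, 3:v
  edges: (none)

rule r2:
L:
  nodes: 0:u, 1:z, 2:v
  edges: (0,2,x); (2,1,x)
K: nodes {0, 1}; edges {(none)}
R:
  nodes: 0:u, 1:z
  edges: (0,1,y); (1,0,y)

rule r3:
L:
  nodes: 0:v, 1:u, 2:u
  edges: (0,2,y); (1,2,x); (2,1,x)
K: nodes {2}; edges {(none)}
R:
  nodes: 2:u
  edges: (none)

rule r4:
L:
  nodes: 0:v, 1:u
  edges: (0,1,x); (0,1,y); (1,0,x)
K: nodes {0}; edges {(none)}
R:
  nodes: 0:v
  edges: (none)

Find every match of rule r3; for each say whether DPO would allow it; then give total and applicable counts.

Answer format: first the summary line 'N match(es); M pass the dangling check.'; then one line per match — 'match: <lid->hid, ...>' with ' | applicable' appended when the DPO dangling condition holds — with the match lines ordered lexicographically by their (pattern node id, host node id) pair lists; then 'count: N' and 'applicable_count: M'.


0 match(es); 0 pass the dangling check.
count: 0
applicable_count: 0


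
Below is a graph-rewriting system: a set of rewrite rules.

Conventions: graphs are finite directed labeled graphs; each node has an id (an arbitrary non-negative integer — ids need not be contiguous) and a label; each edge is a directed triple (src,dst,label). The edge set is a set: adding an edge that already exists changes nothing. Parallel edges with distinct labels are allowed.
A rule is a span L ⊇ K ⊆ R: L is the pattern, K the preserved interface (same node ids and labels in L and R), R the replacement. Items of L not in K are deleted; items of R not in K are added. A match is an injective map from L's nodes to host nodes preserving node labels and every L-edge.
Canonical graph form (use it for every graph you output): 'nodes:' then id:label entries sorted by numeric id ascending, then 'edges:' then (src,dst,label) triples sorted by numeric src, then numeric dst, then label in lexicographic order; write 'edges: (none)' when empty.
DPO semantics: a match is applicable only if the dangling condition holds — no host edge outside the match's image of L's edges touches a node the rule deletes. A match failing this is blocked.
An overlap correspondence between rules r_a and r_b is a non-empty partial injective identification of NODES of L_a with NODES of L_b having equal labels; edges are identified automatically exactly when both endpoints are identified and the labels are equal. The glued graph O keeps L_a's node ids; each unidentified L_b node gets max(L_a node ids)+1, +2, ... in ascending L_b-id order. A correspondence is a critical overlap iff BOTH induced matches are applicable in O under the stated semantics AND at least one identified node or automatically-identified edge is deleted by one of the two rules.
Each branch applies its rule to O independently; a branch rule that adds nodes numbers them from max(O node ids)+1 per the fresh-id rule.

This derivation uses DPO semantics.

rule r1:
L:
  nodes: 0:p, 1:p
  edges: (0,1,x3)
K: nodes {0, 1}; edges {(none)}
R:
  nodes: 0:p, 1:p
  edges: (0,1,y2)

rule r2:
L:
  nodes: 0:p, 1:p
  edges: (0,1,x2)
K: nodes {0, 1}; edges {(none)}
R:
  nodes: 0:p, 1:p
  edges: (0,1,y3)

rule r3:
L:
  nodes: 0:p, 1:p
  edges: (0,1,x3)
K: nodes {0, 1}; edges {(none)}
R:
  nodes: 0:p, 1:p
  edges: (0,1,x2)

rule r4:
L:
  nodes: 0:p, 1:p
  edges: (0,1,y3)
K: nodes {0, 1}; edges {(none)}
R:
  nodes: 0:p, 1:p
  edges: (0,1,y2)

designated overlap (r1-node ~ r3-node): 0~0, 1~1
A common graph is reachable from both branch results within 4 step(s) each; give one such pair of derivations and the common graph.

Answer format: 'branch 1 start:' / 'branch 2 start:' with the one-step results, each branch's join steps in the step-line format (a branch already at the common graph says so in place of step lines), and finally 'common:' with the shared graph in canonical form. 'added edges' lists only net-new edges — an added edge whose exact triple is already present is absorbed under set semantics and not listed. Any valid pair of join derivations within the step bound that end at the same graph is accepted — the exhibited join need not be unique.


branch 1 start:
nodes: 0:p, 1:p
edges: (0,1,y2)
branch 2 start:
nodes: 0:p, 1:p
edges: (0,1,x2)
branch 1: already at the common graph (0 steps)
branch 2 step 1: rule r2; match: 0->0, 1->1; deleted nodes (none); deleted edges (0,1,x2); added nodes (none); added edges (0,1,y3); result: nodes: 0:p, 1:p edges: (0,1,y3)
branch 2 step 2: rule r4; match: 0->0, 1->1; deleted nodes (none); deleted edges (0,1,y3); added nodes (none); added edges (0,1,y2); result: nodes: 0:p, 1:p edges: (0,1,y2)
common:
nodes: 0:p, 1:p
edges: (0,1,y2)


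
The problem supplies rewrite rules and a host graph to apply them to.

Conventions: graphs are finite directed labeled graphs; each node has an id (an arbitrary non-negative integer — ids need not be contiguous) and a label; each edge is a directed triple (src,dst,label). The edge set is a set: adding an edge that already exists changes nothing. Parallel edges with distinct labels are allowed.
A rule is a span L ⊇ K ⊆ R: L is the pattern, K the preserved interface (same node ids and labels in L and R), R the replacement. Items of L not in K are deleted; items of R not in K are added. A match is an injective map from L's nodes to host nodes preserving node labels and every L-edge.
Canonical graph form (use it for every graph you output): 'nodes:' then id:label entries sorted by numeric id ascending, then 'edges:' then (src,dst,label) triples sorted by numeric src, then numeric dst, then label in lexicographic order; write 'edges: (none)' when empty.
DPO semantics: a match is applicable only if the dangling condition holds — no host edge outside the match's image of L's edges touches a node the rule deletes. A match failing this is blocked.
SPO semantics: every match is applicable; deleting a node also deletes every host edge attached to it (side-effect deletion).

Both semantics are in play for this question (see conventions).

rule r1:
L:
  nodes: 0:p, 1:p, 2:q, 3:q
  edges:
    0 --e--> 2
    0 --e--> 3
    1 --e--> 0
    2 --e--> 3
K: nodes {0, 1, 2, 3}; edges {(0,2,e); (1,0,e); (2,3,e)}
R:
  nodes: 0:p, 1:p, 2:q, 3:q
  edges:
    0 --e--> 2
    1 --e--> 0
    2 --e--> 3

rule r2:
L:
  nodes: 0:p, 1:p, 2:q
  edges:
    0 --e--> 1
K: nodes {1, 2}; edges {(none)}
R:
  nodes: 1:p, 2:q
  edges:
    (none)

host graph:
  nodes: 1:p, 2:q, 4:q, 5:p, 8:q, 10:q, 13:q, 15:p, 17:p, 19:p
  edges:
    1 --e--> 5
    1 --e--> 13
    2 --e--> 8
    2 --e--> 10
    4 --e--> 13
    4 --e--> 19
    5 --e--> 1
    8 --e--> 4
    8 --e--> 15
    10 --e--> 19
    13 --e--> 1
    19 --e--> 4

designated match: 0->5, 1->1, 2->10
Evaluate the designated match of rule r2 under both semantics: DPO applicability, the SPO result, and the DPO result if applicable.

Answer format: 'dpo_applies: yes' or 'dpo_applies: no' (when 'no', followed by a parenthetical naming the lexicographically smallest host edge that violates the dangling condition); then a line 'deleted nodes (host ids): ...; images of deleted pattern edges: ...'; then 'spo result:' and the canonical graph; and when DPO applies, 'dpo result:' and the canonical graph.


dpo_applies: no
(the rule deletes node 5, which keeps host edge (1,5,e) outside the match image — the dangling condition fails, DPO blocks; SPO proceeds and side-deletes such edges)
deleted nodes (host ids): 5; images of deleted pattern edges: (5,1,e)
spo result:
nodes: 1:p, 2:q, 4:q, 8:q, 10:q, 13:q, 15:p, 17:p, 19:p
edges: (1,13,e); (2,8,e); (2,10,e); (4,13,e); (4,19,e); (8,4,e); (8,15,e); (10,19,e); (13,1,e); (19,4,e)


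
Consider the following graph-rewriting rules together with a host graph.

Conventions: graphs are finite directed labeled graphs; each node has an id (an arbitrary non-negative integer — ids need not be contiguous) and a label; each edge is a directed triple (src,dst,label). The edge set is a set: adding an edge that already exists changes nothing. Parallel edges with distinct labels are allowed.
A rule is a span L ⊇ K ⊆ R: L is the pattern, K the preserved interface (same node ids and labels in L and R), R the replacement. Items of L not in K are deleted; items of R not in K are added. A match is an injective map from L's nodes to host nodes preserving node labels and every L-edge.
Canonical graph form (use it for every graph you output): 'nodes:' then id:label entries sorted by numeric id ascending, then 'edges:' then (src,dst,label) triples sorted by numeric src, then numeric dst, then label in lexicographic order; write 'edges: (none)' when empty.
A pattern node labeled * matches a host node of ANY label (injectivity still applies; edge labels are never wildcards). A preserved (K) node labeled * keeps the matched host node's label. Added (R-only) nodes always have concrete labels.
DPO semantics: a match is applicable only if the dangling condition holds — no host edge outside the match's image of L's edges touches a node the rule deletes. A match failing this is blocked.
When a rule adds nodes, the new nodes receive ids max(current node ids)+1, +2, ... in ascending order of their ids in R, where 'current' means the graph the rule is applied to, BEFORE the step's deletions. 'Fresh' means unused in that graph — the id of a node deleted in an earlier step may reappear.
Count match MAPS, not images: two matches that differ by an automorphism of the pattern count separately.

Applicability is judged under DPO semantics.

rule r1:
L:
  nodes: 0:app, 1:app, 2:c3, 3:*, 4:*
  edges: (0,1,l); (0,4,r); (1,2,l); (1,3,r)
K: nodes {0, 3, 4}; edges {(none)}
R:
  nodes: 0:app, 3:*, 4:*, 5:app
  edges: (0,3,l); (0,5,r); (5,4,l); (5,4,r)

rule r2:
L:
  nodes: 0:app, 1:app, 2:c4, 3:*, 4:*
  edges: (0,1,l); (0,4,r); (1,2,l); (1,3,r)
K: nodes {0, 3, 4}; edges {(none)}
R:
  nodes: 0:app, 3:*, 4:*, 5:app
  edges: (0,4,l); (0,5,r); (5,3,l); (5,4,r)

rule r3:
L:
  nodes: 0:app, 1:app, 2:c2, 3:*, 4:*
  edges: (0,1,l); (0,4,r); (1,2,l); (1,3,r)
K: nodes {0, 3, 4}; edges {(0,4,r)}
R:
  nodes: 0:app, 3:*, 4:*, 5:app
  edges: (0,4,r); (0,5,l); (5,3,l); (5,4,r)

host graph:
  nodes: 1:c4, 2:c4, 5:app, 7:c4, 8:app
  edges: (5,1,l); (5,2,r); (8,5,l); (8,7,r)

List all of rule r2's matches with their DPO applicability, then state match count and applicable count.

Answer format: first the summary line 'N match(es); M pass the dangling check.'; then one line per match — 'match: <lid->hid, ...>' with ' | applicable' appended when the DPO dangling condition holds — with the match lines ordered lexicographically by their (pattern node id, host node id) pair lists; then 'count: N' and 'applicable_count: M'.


1 match(es); 1 pass the dangling check.
match: 0->8, 1->5, 2->1, 3->2, 4->7 | applicable
count: 1
applicable_count: 1


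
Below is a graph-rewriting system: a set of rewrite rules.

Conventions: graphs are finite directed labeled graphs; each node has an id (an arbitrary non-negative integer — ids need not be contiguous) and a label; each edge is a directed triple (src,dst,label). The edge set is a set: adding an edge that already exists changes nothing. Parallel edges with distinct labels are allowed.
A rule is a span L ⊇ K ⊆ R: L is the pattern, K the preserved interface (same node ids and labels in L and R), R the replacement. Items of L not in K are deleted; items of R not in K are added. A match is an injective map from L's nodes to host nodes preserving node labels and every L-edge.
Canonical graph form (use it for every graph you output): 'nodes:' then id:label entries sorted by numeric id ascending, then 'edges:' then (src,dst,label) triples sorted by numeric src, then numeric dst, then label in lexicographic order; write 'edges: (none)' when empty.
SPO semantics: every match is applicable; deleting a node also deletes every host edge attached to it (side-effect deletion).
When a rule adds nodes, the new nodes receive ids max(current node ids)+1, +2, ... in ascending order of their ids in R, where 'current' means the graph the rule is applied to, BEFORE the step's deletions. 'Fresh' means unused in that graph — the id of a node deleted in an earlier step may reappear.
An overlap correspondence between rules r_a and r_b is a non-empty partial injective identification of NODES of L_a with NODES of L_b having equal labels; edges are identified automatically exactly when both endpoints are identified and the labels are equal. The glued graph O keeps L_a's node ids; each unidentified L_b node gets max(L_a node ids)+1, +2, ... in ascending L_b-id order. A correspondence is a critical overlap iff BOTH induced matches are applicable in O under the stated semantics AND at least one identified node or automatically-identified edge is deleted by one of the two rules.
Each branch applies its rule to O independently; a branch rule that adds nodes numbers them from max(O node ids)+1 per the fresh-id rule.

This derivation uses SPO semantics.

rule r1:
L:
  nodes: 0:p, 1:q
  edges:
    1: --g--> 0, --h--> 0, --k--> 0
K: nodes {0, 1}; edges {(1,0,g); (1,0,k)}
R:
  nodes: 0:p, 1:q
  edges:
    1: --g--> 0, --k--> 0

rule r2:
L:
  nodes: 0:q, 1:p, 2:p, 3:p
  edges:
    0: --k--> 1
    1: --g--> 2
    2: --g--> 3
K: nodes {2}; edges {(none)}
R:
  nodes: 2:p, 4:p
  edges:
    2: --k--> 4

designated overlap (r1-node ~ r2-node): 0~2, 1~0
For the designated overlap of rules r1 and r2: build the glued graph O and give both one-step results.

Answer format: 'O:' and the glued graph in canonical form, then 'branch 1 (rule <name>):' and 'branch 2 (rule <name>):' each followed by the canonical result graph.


O:
nodes: 0:p, 1:q, 2:p, 3:p
edges: (0,3,g); (1,0,g); (1,0,h); (1,0,k); (1,2,k); (2,0,g)
branch 1 (rule r1):
nodes: 0:p, 1:q, 2:p, 3:p
edges: (0,3,g); (1,0,g); (1,0,k); (1,2,k); (2,0,g)
branch 2 (rule r2):
nodes: 0:p, 4:p
edges: (0,4,k)


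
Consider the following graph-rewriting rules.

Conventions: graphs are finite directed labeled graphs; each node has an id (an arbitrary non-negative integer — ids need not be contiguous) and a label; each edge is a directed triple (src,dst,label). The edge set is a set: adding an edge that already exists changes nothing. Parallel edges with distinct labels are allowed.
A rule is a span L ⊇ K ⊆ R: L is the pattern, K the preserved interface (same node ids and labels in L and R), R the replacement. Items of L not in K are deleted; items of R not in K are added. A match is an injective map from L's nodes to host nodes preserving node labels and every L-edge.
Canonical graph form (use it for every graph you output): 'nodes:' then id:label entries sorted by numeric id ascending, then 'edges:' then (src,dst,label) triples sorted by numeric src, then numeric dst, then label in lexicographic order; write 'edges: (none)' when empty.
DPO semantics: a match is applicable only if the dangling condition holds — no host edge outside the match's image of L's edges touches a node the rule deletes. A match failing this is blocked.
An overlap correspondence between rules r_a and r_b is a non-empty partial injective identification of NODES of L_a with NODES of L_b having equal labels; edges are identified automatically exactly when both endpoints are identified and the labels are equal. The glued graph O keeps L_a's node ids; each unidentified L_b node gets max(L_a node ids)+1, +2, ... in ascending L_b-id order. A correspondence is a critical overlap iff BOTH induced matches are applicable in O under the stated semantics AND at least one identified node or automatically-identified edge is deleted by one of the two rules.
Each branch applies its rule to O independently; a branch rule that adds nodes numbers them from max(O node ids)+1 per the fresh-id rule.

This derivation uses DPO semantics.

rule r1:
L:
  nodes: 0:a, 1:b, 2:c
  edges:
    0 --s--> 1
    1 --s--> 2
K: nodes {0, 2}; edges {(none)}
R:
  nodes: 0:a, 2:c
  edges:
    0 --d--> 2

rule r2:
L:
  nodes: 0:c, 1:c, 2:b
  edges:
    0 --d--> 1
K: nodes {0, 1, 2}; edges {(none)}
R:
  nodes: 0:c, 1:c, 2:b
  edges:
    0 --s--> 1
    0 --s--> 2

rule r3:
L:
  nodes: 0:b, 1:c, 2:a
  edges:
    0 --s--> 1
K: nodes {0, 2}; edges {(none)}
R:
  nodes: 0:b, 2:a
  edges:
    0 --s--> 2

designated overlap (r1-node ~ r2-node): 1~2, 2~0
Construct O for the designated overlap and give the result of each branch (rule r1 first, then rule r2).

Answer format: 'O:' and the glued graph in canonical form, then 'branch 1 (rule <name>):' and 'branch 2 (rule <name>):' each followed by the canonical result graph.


O:
nodes: 0:a, 1:b, 2:c, 3:c
edges: (0,1,s); (1,2,s); (2,3,d)
branch 1 (rule r1):
nodes: 0:a, 2:c, 3:c
edges: (0,2,d); (2,3,d)
branch 2 (rule r2):
nodes: 0:a, 1:b, 2:c, 3:c
edges: (0,1,s); (1,2,s); (2,1,s); (2,3,s)


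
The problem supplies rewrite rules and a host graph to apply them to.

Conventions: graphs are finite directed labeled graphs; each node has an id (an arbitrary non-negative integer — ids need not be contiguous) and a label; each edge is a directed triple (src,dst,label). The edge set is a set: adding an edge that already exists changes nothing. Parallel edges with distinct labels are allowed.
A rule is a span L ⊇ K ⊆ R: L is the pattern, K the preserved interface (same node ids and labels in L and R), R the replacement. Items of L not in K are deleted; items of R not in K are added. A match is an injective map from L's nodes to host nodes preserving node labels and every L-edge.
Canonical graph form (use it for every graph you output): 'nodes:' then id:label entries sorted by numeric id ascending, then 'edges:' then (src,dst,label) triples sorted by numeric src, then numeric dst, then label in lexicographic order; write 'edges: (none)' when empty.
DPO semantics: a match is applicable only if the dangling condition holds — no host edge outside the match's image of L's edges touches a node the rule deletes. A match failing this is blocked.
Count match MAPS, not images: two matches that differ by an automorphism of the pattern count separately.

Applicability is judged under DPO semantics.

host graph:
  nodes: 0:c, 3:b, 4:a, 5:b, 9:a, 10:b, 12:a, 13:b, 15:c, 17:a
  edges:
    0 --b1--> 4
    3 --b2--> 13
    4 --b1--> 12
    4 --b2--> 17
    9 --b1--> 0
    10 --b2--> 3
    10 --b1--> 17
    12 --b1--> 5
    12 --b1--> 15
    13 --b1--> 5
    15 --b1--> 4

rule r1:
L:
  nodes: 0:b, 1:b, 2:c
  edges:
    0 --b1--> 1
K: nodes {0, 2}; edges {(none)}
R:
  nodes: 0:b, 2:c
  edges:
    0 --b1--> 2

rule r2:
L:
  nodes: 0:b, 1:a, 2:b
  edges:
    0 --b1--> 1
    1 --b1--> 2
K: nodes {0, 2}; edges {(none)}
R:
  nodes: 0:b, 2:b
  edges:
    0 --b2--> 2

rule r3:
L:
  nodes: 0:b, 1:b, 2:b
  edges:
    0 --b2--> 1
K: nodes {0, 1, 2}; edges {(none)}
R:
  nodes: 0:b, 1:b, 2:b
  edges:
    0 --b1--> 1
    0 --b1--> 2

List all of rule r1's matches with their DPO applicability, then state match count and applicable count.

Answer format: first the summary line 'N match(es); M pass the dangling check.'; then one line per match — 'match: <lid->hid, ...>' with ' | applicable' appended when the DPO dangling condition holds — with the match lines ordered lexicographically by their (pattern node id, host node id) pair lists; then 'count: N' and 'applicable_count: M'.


2 match(es); 0 pass the dangling check.
match: 0->13, 1->5, 2->0
match: 0->13, 1->5, 2->15
count: 2
applicable_count: 0


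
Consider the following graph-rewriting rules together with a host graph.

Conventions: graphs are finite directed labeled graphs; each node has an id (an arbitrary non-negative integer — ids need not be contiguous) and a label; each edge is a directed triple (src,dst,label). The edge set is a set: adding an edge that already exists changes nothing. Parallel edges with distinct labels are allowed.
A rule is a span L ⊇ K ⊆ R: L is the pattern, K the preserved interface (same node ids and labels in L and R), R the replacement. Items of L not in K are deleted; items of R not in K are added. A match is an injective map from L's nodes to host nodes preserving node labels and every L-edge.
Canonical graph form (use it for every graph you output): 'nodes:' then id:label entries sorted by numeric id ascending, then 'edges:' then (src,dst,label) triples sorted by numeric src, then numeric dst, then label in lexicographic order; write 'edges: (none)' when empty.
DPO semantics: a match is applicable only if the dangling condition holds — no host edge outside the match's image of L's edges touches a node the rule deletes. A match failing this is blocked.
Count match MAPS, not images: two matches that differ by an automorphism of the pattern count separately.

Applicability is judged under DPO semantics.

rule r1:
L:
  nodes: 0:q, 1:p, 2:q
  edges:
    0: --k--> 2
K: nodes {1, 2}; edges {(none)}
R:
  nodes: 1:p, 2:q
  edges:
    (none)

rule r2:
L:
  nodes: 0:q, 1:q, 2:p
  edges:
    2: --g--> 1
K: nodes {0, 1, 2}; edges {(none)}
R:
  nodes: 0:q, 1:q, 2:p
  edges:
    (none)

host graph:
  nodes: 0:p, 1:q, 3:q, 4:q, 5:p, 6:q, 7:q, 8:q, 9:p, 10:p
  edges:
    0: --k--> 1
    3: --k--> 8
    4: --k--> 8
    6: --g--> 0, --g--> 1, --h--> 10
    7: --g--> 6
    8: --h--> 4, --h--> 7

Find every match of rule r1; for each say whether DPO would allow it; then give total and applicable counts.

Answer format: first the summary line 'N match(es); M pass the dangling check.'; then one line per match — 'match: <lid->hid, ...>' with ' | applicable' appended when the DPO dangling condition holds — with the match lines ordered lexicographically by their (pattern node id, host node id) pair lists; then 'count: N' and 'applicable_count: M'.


8 match(es); 4 pass the dangling check.
match: 0->3, 1->0, 2->8 | applicable
match: 0->3, 1->5, 2->8 | applicable
match: 0->3, 1->9, 2->8 | applicable
match: 0->3, 1->10, 2->8 | applicable
match: 0->4, 1->0, 2->8
match: 0->4, 1->5, 2->8
match: 0->4, 1->9, 2->8
match: 0->4, 1->10, 2->8
count: 8
applicable_count: 4


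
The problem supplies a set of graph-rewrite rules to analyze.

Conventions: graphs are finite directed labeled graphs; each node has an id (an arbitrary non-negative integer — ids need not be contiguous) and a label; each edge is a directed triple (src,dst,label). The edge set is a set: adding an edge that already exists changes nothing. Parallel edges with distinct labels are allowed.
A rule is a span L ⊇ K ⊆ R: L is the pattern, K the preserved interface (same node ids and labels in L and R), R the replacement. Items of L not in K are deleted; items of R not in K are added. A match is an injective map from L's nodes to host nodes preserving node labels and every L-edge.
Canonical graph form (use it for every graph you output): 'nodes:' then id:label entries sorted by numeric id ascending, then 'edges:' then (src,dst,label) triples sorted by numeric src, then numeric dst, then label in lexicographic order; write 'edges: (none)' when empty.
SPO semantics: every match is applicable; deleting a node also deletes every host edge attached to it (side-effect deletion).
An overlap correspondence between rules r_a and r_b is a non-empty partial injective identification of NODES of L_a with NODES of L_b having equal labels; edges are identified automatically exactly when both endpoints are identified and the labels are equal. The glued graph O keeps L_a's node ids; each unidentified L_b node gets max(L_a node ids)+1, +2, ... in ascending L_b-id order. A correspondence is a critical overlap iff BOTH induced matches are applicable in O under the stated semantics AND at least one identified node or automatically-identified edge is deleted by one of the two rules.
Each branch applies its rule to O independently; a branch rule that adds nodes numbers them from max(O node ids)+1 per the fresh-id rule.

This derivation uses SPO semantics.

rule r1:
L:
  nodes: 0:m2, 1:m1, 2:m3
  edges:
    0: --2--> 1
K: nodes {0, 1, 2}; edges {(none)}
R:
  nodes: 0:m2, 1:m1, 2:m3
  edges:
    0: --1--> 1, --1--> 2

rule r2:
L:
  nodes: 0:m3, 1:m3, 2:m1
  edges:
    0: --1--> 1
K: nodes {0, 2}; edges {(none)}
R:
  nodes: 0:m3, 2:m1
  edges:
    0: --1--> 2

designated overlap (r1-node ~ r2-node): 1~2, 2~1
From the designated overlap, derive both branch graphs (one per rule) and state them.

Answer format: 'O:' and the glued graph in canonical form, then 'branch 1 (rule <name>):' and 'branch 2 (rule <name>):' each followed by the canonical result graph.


O:
nodes: 0:m2, 1:m1, 2:m3, 3:m3
edges: (0,1,2); (3,2,1)
branch 1 (rule r1):
nodes: 0:m2, 1:m1, 2:m3, 3:m3
edges: (0,1,1); (0,2,1); (3,2,1)
branch 2 (rule r2):
nodes: 0:m2, 1:m1, 3:m3
edges: (0,1,2); (3,1,1)


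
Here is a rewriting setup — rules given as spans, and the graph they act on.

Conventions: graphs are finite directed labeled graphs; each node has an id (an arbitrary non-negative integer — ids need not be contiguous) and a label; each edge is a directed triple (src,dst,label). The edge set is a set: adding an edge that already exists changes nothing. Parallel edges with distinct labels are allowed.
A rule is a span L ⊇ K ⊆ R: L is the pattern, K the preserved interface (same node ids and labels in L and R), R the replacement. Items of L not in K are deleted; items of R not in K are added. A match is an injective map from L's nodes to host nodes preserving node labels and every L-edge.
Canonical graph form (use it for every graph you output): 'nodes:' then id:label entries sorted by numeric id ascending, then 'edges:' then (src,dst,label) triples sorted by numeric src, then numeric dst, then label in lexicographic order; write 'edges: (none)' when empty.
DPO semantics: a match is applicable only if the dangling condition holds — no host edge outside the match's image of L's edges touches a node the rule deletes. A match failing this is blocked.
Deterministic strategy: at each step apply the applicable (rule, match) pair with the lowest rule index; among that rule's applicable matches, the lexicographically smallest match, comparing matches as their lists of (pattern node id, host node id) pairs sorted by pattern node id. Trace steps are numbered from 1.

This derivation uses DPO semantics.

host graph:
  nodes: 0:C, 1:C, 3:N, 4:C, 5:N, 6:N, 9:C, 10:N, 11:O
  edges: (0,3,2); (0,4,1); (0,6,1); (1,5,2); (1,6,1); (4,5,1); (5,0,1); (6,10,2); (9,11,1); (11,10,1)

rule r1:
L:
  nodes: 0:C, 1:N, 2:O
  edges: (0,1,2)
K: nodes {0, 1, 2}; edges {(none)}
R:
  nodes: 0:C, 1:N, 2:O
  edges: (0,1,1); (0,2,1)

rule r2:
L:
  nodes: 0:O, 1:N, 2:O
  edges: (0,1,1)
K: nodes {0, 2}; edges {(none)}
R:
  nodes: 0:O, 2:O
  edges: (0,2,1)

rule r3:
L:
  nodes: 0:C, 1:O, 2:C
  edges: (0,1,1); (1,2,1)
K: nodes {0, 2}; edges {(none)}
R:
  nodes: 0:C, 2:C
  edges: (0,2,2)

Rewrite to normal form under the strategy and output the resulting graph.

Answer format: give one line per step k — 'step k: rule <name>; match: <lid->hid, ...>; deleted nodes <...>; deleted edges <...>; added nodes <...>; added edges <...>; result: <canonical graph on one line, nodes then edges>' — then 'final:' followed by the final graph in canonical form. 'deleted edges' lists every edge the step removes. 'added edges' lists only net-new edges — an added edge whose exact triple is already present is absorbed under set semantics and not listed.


step 1: rule r1; match: 0->0, 1->3, 2->11; deleted nodes (none); deleted edges (0,3,2); added nodes (none); added edges (0,3,1); (0,11,1); result: nodes: 0:C, 1:C, 3:N, 4:C, 5:N, 6:N, 9:C, 10:N, 11:O edges: (0,3,1); (0,4,1); (0,6,1); (0,11,1); (1,5,2); (1,6,1); (4,5,1); (5,0,1); (6,10,2); (9,11,1); (11,10,1)
step 2: rule r1; match: 0->1, 1->5, 2->11; deleted nodes (none); deleted edges (1,5,2); added nodes (none); added edges (1,5,1); (1,11,1); result: nodes: 0:C, 1:C, 3:N, 4:C, 5:N, 6:N, 9:C, 10:N, 11:O edges: (0,3,1); (0,4,1); (0,6,1); (0,11,1); (1,5,1); (1,6,1); (1,11,1); (4,5,1); (5,0,1); (6,10,2); (9,11,1); (11,10,1)
final:
nodes: 0:C, 1:C, 3:N, 4:C, 5:N, 6:N, 9:C, 10:N, 11:O
edges: (0,3,1); (0,4,1); (0,6,1); (0,11,1); (1,5,1); (1,6,1); (1,11,1); (4,5,1); (5,0,1); (6,10,2); (9,11,1); (11,10,1)


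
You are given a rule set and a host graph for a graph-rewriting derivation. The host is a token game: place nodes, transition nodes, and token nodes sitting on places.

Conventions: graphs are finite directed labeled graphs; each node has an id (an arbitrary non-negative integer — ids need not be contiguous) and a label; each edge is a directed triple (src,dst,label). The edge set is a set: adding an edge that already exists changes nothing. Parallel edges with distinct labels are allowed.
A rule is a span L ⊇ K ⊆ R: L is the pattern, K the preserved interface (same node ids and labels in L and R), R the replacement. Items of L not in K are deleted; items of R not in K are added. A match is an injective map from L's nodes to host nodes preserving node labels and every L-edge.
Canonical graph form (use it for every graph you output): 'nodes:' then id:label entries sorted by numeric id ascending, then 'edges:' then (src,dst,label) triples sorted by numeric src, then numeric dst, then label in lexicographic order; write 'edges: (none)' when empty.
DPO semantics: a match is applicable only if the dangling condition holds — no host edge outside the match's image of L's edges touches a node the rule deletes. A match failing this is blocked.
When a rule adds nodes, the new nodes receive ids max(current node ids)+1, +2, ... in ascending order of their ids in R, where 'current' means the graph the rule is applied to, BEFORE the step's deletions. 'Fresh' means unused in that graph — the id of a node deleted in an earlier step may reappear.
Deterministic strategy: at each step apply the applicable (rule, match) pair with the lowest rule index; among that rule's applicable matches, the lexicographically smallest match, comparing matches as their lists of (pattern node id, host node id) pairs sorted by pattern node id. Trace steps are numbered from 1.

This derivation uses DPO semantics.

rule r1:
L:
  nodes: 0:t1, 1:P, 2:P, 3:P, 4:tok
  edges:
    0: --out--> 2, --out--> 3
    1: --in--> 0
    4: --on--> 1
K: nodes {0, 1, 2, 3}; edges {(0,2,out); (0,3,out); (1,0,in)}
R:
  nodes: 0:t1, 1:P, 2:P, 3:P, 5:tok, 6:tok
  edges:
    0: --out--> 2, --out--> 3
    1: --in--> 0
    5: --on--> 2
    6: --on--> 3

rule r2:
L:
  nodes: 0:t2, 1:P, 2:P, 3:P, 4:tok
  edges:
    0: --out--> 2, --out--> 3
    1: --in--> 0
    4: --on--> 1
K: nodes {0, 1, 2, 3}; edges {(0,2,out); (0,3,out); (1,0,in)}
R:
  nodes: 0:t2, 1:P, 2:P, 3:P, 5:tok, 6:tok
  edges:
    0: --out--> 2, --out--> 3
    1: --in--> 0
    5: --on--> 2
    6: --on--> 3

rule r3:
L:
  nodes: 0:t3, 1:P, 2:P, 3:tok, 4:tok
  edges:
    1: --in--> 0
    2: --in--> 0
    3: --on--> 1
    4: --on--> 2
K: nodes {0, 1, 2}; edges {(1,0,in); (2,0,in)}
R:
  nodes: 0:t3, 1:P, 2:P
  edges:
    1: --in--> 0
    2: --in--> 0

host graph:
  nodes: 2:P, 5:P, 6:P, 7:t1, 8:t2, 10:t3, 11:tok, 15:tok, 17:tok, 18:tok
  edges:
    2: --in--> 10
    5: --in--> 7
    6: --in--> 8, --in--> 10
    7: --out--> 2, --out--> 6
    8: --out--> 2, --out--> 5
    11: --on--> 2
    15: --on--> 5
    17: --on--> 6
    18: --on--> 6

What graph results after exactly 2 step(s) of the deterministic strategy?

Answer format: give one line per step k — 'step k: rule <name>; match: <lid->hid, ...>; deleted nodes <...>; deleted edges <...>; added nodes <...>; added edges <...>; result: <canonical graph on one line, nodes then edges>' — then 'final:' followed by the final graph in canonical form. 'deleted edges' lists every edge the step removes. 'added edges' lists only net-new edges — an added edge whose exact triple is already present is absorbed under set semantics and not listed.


step 1: rule r1; match: 0->7, 1->5, 2->2, 3->6, 4->15; deleted nodes 15; deleted edges (15,5,on); added nodes 19, 20; added edges (19,2,on); (20,6,on); result: nodes: 2:P, 5:P, 6:P, 7:t1, 8:t2, 10:t3, 11:tok, 17:tok, 18:tok, 19:tok, 20:tok edges: (2,10,in); (5,7,in); (6,8,in); (6,10,in); (7,2,out); (7,6,out); (8,2,out); (8,5,out); (11,2,on); (17,6,on); (18,6,on); (19,2,on); (20,6,on)
step 2: rule r2; match: 0->8, 1->6, 2->2, 3->5, 4->17; deleted nodes 17; deleted edges (17,6,on); added nodes 21, 22; added edges (21,2,on); (22,5,on); result: nodes: 2:P, 5:P, 6:P, 7:t1, 8:t2, 10:t3, 11:tok, 18:tok, 19:tok, 20:tok, 21:tok, 22:tok edges: (2,10,in); (5,7,in); (6,8,in); (6,10,in); (7,2,out); (7,6,out); (8,2,out); (8,5,out); (11,2,on); (18,6,on); (19,2,on); (20,6,on); (21,2,on); (22,5,on)
final:
nodes: 2:P, 5:P, 6:P, 7:t1, 8:t2, 10:t3, 11:tok, 18:tok, 19:tok, 20:tok, 21:tok, 22:tok
edges: (2,10,in); (5,7,in); (6,8,in); (6,10,in); (7,2,out); (7,6,out); (8,2,out); (8,5,out); (11,2,on); (18,6,on); (19,2,on); (20,6,on); (21,2,on); (22,5,on)


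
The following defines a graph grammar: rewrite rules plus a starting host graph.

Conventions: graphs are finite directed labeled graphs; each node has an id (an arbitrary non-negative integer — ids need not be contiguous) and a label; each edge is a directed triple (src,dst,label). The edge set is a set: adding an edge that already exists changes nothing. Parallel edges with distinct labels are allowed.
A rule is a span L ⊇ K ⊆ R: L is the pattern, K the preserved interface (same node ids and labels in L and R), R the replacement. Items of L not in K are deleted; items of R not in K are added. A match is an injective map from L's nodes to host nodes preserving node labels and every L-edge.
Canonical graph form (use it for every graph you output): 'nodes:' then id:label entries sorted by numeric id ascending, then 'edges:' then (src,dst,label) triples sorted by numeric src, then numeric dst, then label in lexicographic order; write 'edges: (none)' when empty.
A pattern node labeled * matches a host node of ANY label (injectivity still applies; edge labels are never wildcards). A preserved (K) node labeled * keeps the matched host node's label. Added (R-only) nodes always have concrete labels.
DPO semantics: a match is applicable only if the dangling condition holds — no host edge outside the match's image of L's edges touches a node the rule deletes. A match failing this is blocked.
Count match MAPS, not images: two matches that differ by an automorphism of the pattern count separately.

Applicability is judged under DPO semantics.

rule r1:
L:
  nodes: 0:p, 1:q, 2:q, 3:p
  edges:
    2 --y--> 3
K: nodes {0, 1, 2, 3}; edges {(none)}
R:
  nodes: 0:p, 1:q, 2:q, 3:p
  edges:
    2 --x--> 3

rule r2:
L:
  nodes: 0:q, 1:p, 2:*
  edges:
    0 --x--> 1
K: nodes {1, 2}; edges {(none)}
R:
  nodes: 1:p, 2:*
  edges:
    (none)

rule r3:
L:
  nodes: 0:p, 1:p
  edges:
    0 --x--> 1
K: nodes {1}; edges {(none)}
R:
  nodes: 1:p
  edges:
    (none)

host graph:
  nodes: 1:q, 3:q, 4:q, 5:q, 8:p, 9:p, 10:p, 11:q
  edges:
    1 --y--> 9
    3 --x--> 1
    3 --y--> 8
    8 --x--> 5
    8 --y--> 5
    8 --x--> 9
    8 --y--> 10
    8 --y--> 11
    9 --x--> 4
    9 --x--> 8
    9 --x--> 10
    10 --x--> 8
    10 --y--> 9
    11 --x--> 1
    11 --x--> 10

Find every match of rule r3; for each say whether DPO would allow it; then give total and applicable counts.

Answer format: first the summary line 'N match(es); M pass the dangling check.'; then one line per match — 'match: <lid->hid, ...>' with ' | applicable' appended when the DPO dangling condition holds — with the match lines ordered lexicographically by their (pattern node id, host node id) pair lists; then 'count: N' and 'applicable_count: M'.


4 match(es); 0 pass the dangling check.
match: 0->8, 1->9
match: 0->9, 1->8
match: 0->9, 1->10
match: 0->10, 1->8
count: 4
applicable_count: 0
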